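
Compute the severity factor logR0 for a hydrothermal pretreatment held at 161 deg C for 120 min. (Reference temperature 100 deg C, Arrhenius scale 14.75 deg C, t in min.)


logR0 = log10(t * exp((T - 100) / 14.75))
= log10(120 * exp((161 - 100) / 14.75))
= 3.8752

3.8752


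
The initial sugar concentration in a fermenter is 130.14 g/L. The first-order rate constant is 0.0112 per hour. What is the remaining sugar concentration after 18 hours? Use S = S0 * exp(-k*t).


S = S0 * exp(-k * t)
S = 130.14 * exp(-0.0112 * 18)
S = 106.3793 g/L

106.3793 g/L


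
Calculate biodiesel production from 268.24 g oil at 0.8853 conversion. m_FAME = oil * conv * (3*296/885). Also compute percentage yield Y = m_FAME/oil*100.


m_FAME = oil * conv * (3 * 296 / 885) = oil * conv * (888/885)
= 268.24 * 0.8853 * 888 / 885
= 238.2779 g
Y = m_FAME / oil * 100 = conv * (888/885) * 100
= 0.8853 * 888 / 885 * 100
= 88.83%

238.2779 g FAME; Y = 88.83%


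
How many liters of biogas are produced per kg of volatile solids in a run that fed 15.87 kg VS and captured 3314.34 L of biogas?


Y = V / VS
= 3314.34 / 15.87
= 208.8431 L/kg VS

208.8431 L/kg VS


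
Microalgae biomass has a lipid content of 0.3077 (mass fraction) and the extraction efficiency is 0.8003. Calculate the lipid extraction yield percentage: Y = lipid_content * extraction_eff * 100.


Y = lipid_content * extraction_eff * 100
= 0.3077 * 0.8003 * 100
= 24.6252%

24.6252%


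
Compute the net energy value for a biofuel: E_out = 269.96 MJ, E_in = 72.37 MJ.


NEV = E_out - E_in
= 269.96 - 72.37
= 197.5900 MJ

197.5900 MJ


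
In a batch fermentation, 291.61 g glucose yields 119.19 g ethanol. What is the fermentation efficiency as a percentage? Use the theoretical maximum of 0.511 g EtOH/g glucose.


Fermentation efficiency = (actual / (0.511 * glucose)) * 100
= (119.19 / (0.511 * 291.61)) * 100
= 79.9865%

79.9865%


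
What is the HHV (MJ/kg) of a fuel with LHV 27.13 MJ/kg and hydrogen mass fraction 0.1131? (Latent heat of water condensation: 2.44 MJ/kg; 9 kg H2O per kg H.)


HHV = LHV + H_frac * 9 * 2.44
= 27.13 + 0.1131 * 9 * 2.44
= 29.6137 MJ/kg

29.6137 MJ/kg


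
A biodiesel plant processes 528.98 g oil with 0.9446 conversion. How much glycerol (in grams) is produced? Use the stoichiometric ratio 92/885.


glycerol = oil * conv * (92/885)
= 528.98 * 0.9446 * 92 / 885
= 51.9436 g

51.9436 g


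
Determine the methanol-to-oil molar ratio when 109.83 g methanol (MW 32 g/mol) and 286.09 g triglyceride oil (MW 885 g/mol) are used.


Molar ratio = n_MeOH / n_oil = (MeOH/32) / (oil/885) = (MeOH * 885) / (32 * oil)
= (109.83 * 885) / (32 * 286.09)
= 10.6172

10.6172


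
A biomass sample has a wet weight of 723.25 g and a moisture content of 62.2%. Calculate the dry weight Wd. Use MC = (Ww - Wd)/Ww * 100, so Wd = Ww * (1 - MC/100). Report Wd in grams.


Wd = Ww * (1 - MC/100)
= 723.25 * (1 - 62.2/100)
= 273.3885 g

273.3885 g


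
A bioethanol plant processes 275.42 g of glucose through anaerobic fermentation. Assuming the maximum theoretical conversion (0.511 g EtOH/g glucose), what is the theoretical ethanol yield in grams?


Theoretical ethanol yield: m_EtOH = 0.511 * m_glucose
m_EtOH = 0.511 * 275.42 = 140.7396 g

140.7396 g


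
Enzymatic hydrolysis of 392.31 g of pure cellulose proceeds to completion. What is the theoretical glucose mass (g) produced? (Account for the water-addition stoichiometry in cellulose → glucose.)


glucose = cellulose * 180/162
= 392.31 * 180/162
= 435.9000 g

435.9000 g


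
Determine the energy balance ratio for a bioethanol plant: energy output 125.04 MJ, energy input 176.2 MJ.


EROI = E_out / E_in
= 125.04 / 176.2
= 0.7096

0.7096


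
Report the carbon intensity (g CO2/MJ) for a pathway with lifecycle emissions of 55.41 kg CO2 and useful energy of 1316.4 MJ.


CI = CO2 * 1000 / E
= 55.41 * 1000 / 1316.4
= 42.0921 g CO2/MJ

42.0921 g CO2/MJ


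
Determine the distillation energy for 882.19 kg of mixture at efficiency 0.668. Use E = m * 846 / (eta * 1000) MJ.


E = m * 846 / (eta * 1000)
= 882.19 * 846 / (0.668 * 1000)
= 1117.2646 MJ

1117.2646 MJ


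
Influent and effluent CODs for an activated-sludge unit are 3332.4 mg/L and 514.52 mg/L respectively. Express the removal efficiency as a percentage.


eta = (COD_in - COD_out) / COD_in * 100
= (3332.4 - 514.52) / 3332.4 * 100
= 84.5601%

84.5601%


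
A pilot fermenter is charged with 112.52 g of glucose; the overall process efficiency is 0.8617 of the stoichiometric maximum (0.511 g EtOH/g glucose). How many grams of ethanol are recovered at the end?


Actual ethanol: m = 0.511 * 112.52 * 0.8617
m = 49.5458 g

49.5458 g


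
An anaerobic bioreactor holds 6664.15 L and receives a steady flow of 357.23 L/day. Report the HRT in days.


HRT = V / Q
= 6664.15 / 357.23
= 18.6551 days

18.6551 days


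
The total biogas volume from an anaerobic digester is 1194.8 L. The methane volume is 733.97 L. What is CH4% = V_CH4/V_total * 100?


CH4% = V_CH4 / V_total * 100
= 733.97 / 1194.8 * 100
= 61.4304%

61.4304%


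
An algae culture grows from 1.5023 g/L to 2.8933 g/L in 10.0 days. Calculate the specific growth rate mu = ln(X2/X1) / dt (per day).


mu = ln(X2/X1) / dt
= ln(2.8933/1.5023) / 10.0
= 0.0655 per day

0.0655 per day


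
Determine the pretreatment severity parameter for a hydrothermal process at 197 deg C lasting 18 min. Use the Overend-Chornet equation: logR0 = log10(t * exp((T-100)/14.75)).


logR0 = log10(t * exp((T - 100) / 14.75))
= log10(18 * exp((197 - 100) / 14.75))
= 4.1113

4.1113


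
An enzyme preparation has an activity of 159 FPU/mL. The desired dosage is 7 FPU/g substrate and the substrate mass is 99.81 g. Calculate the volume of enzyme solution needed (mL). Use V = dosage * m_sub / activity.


V = dosage * m_sub / activity
V = 7 * 99.81 / 159
V = 4.3942 mL

4.3942 mL


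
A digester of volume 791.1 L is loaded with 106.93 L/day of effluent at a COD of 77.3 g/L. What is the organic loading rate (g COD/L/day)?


OLR = Q * S / V
= 106.93 * 77.3 / 791.1
= 10.4483 g/L/day

10.4483 g/L/day


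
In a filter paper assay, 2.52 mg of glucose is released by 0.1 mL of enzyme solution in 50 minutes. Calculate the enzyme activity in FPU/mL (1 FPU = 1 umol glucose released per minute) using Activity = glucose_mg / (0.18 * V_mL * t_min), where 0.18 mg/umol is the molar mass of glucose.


Activity = glucose_mg / (0.18 mg/umol * V_mL * t_min)
= 2.52 / (0.18 * 0.1 * 50)
= 2.8000 FPU/mL

2.8000 FPU/mL


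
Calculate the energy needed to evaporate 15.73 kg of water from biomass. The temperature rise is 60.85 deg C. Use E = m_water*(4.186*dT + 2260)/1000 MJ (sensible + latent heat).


E = m_water * (4.186 * dT + 2260) / 1000
= 15.73 * (4.186 * 60.85 + 2260) / 1000
= 39.5565 MJ

39.5565 MJ


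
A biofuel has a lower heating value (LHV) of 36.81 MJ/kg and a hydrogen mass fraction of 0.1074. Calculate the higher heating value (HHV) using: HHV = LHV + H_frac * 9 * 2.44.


HHV = LHV + H_frac * 9 * 2.44
= 36.81 + 0.1074 * 9 * 2.44
= 39.1685 MJ/kg

39.1685 MJ/kg


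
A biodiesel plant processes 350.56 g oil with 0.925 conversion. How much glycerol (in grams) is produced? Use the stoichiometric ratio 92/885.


glycerol = oil * conv * (92/885)
= 350.56 * 0.925 * 92 / 885
= 33.7092 g

33.7092 g


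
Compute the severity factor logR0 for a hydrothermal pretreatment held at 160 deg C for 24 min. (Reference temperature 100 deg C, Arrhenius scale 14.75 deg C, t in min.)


logR0 = log10(t * exp((T - 100) / 14.75))
= log10(24 * exp((160 - 100) / 14.75))
= 3.1468

3.1468


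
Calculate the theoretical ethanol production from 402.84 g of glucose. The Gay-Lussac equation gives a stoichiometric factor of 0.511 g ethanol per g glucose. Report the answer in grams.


Theoretical ethanol yield: m_EtOH = 0.511 * m_glucose
m_EtOH = 0.511 * 402.84 = 205.8512 g

205.8512 g


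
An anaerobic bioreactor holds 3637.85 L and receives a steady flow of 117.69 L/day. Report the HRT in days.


HRT = V / Q
= 3637.85 / 117.69
= 30.9104 days

30.9104 days


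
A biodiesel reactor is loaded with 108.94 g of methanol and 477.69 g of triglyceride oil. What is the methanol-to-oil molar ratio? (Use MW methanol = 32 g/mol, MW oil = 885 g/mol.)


Molar ratio = n_MeOH / n_oil = (MeOH/32) / (oil/885) = (MeOH * 885) / (32 * oil)
= (108.94 * 885) / (32 * 477.69)
= 6.3072

6.3072


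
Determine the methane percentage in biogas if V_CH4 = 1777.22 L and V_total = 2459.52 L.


CH4% = V_CH4 / V_total * 100
= 1777.22 / 2459.52 * 100
= 72.2588%

72.2588%


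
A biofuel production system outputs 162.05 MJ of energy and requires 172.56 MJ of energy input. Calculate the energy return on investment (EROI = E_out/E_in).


EROI = E_out / E_in
= 162.05 / 172.56
= 0.9391

0.9391


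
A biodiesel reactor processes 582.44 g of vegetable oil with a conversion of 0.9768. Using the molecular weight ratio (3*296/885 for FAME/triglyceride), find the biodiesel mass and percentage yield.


m_FAME = oil * conv * (3 * 296 / 885) = oil * conv * (888/885)
= 582.44 * 0.9768 * 888 / 885
= 570.8560 g
Y = m_FAME / oil * 100 = conv * (888/885) * 100
= 0.9768 * 888 / 885 * 100
= 98.01%

570.8560 g FAME; Y = 98.01%


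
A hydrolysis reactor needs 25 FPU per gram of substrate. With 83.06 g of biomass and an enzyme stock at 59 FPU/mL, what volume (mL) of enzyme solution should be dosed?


V = dosage * m_sub / activity
V = 25 * 83.06 / 59
V = 35.1949 mL

35.1949 mL


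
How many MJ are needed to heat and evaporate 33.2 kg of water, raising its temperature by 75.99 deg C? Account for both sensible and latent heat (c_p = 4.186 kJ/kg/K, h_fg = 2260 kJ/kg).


E = m_water * (4.186 * dT + 2260) / 1000
= 33.2 * (4.186 * 75.99 + 2260) / 1000
= 85.5927 MJ

85.5927 MJ


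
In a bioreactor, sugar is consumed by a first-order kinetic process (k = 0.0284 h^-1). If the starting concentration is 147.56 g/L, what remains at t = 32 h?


S = S0 * exp(-k * t)
S = 147.56 * exp(-0.0284 * 32)
S = 59.4678 g/L

59.4678 g/L


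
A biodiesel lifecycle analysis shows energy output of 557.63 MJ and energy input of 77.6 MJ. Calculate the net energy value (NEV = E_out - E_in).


NEV = E_out - E_in
= 557.63 - 77.6
= 480.0300 MJ

480.0300 MJ


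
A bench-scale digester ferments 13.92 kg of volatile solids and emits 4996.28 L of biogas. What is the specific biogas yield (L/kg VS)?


Y = V / VS
= 4996.28 / 13.92
= 358.9282 L/kg VS

358.9282 L/kg VS


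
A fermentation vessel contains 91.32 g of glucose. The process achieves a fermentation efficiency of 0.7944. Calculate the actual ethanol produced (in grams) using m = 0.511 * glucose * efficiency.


Actual ethanol: m = 0.511 * 91.32 * 0.7944
m = 37.0703 g

37.0703 g


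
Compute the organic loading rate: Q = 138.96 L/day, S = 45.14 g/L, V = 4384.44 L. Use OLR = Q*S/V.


OLR = Q * S / V
= 138.96 * 45.14 / 4384.44
= 1.4307 g/L/day

1.4307 g/L/day


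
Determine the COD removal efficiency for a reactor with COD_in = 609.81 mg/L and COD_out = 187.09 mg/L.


eta = (COD_in - COD_out) / COD_in * 100
= (609.81 - 187.09) / 609.81 * 100
= 69.3200%

69.3200%


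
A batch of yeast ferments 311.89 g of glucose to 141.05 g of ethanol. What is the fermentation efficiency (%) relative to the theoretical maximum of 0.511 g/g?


Fermentation efficiency = (actual / (0.511 * glucose)) * 100
= (141.05 / (0.511 * 311.89)) * 100
= 88.5015%

88.5015%


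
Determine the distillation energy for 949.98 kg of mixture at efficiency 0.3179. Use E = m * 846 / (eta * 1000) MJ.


E = m * 846 / (eta * 1000)
= 949.98 * 846 / (0.3179 * 1000)
= 2528.1003 MJ

2528.1003 MJ


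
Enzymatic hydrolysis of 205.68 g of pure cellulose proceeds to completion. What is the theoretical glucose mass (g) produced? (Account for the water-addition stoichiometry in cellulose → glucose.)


glucose = cellulose * 180/162
= 205.68 * 180/162
= 228.5333 g

228.5333 g


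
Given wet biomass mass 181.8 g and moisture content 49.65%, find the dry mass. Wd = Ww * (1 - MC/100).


Wd = Ww * (1 - MC/100)
= 181.8 * (1 - 49.65/100)
= 91.5363 g

91.5363 g


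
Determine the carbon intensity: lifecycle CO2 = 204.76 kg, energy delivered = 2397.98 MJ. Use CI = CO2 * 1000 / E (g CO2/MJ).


CI = CO2 * 1000 / E
= 204.76 * 1000 / 2397.98
= 85.3885 g CO2/MJ

85.3885 g CO2/MJ


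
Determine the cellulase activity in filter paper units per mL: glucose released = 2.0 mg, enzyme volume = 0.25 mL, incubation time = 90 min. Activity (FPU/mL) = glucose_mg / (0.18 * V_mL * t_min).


Activity = glucose_mg / (0.18 mg/umol * V_mL * t_min)
= 2.0 / (0.18 * 0.25 * 90)
= 0.4938 FPU/mL

0.4938 FPU/mL


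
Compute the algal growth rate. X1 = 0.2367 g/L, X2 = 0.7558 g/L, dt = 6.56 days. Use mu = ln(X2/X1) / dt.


mu = ln(X2/X1) / dt
= ln(0.7558/0.2367) / 6.56
= 0.1770 per day

0.1770 per day


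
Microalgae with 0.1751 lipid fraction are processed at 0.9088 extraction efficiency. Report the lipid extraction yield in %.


Y = lipid_content * extraction_eff * 100
= 0.1751 * 0.9088 * 100
= 15.9131%

15.9131%


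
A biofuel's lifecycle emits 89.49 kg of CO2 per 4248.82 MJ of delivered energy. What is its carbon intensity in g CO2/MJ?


CI = CO2 * 1000 / E
= 89.49 * 1000 / 4248.82
= 21.0623 g CO2/MJ

21.0623 g CO2/MJ


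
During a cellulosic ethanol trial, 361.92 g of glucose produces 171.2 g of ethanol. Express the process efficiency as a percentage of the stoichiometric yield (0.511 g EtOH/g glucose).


Fermentation efficiency = (actual / (0.511 * glucose)) * 100
= (171.2 / (0.511 * 361.92)) * 100
= 92.5700%

92.5700%


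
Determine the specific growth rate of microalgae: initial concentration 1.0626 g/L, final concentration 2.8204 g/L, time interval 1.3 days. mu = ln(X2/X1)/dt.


mu = ln(X2/X1) / dt
= ln(2.8204/1.0626) / 1.3
= 0.7509 per day

0.7509 per day


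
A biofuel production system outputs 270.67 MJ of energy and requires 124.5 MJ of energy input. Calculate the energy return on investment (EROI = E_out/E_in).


EROI = E_out / E_in
= 270.67 / 124.5
= 2.1741

2.1741


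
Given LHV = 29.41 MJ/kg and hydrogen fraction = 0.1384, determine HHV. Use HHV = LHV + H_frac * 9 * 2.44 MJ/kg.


HHV = LHV + H_frac * 9 * 2.44
= 29.41 + 0.1384 * 9 * 2.44
= 32.4493 MJ/kg

32.4493 MJ/kg


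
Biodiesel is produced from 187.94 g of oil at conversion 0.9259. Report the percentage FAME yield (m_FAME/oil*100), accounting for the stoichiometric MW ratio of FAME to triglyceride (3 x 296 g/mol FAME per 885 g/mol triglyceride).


m_FAME = oil * conv * (3 * 296 / 885) = oil * conv * (888/885)
= 187.94 * 0.9259 * 888 / 885
= 174.6035 g
Y = m_FAME / oil * 100 = conv * (888/885) * 100
= 0.9259 * 888 / 885 * 100
= 92.90%

92.90%


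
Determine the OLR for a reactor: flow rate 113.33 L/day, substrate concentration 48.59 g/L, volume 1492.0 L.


OLR = Q * S / V
= 113.33 * 48.59 / 1492.0
= 3.6908 g/L/day

3.6908 g/L/day


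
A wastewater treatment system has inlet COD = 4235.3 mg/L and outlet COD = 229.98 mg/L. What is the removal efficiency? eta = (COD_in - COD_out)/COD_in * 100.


eta = (COD_in - COD_out) / COD_in * 100
= (4235.3 - 229.98) / 4235.3 * 100
= 94.5699%

94.5699%


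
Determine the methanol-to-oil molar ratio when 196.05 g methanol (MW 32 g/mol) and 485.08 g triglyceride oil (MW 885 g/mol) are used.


Molar ratio = n_MeOH / n_oil = (MeOH/32) / (oil/885) = (MeOH * 885) / (32 * oil)
= (196.05 * 885) / (32 * 485.08)
= 11.1776

11.1776


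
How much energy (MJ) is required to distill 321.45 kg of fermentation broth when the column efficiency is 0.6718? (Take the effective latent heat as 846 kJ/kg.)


E = m * 846 / (eta * 1000)
= 321.45 * 846 / (0.6718 * 1000)
= 404.8031 MJ

404.8031 MJ


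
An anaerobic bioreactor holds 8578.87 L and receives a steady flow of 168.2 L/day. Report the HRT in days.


HRT = V / Q
= 8578.87 / 168.2
= 51.0040 days

51.0040 days


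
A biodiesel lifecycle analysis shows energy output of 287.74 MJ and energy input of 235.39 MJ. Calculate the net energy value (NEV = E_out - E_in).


NEV = E_out - E_in
= 287.74 - 235.39
= 52.3500 MJ

52.3500 MJ


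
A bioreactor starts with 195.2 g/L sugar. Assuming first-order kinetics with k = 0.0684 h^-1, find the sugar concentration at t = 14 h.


S = S0 * exp(-k * t)
S = 195.2 * exp(-0.0684 * 14)
S = 74.9203 g/L

74.9203 g/L


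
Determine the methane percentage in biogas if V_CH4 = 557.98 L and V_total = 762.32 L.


CH4% = V_CH4 / V_total * 100
= 557.98 / 762.32 * 100
= 73.1950%

73.1950%


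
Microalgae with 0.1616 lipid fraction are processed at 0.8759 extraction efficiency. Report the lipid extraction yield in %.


Y = lipid_content * extraction_eff * 100
= 0.1616 * 0.8759 * 100
= 14.1545%

14.1545%


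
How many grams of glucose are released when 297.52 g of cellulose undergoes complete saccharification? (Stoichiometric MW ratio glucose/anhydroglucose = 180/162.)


glucose = cellulose * 180/162
= 297.52 * 180/162
= 330.5778 g

330.5778 g


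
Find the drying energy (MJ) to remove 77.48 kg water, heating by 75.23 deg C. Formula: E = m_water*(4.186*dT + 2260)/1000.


E = m_water * (4.186 * dT + 2260) / 1000
= 77.48 * (4.186 * 75.23 + 2260) / 1000
= 199.5042 MJ

199.5042 MJ


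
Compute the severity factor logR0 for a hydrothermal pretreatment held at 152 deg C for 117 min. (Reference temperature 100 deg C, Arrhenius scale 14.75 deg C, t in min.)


logR0 = log10(t * exp((T - 100) / 14.75))
= log10(117 * exp((152 - 100) / 14.75))
= 3.5993

3.5993


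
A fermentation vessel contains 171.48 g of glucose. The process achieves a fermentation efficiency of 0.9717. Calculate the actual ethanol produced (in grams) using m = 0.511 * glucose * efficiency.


Actual ethanol: m = 0.511 * 171.48 * 0.9717
m = 85.1465 g

85.1465 g


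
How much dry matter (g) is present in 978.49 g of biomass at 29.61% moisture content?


Wd = Ww * (1 - MC/100)
= 978.49 * (1 - 29.61/100)
= 688.7591 g

688.7591 g


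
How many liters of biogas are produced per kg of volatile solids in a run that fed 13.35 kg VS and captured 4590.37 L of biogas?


Y = V / VS
= 4590.37 / 13.35
= 343.8479 L/kg VS

343.8479 L/kg VS


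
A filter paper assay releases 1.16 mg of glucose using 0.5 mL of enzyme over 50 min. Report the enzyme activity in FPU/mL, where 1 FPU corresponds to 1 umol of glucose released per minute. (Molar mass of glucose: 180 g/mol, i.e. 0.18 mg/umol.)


Activity = glucose_mg / (0.18 mg/umol * V_mL * t_min)
= 1.16 / (0.18 * 0.5 * 50)
= 0.2578 FPU/mL

0.2578 FPU/mL


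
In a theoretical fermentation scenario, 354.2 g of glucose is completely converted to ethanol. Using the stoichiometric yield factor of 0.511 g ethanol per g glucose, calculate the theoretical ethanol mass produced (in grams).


Theoretical ethanol yield: m_EtOH = 0.511 * m_glucose
m_EtOH = 0.511 * 354.2 = 180.9962 g

180.9962 g


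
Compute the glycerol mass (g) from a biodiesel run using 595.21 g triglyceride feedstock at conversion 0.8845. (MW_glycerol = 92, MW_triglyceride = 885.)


glycerol = oil * conv * (92/885)
= 595.21 * 0.8845 * 92 / 885
= 54.7284 g

54.7284 g


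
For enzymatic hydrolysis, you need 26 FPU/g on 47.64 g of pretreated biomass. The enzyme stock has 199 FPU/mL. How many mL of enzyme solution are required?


V = dosage * m_sub / activity
V = 26 * 47.64 / 199
V = 6.2243 mL

6.2243 mL


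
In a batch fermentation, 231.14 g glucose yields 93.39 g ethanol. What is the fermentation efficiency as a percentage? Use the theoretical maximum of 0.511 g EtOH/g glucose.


Fermentation efficiency = (actual / (0.511 * glucose)) * 100
= (93.39 / (0.511 * 231.14)) * 100
= 79.0687%

79.0687%


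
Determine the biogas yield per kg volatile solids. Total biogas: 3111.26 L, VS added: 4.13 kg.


Y = V / VS
= 3111.26 / 4.13
= 753.3317 L/kg VS

753.3317 L/kg VS


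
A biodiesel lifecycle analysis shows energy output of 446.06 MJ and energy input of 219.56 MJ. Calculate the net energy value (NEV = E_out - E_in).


NEV = E_out - E_in
= 446.06 - 219.56
= 226.5000 MJ

226.5000 MJ


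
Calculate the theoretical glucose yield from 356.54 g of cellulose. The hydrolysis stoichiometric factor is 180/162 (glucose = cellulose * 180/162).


glucose = cellulose * 180/162
= 356.54 * 180/162
= 396.1556 g

396.1556 g


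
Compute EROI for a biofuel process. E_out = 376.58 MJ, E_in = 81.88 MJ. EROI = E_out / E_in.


EROI = E_out / E_in
= 376.58 / 81.88
= 4.5992

4.5992


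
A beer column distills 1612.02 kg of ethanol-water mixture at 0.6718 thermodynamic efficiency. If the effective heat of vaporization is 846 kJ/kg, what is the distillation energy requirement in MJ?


E = m * 846 / (eta * 1000)
= 1612.02 * 846 / (0.6718 * 1000)
= 2030.0222 MJ

2030.0222 MJ


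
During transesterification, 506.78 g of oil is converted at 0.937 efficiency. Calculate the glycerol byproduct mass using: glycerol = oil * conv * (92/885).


glycerol = oil * conv * (92/885)
= 506.78 * 0.937 * 92 / 885
= 49.3632 g

49.3632 g


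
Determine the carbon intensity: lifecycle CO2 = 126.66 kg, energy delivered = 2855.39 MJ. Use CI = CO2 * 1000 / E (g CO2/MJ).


CI = CO2 * 1000 / E
= 126.66 * 1000 / 2855.39
= 44.3582 g CO2/MJ

44.3582 g CO2/MJ


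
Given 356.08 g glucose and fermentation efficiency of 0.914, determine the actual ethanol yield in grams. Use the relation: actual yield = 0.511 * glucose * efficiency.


Actual ethanol: m = 0.511 * 356.08 * 0.914
m = 166.3086 g

166.3086 g


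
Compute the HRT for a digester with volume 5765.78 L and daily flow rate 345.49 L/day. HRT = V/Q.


HRT = V / Q
= 5765.78 / 345.49
= 16.6887 days

16.6887 days


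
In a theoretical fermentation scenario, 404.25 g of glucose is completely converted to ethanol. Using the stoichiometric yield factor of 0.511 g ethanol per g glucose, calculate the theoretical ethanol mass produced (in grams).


Theoretical ethanol yield: m_EtOH = 0.511 * m_glucose
m_EtOH = 0.511 * 404.25 = 206.5718 g

206.5718 g


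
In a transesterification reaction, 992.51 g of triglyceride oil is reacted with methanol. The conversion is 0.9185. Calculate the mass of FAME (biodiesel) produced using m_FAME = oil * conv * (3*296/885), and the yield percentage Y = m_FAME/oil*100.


m_FAME = oil * conv * (3 * 296 / 885) = oil * conv * (888/885)
= 992.51 * 0.9185 * 888 / 885
= 914.7107 g
Y = m_FAME / oil * 100 = conv * (888/885) * 100
= 0.9185 * 888 / 885 * 100
= 92.16%

914.7107 g FAME; Y = 92.16%


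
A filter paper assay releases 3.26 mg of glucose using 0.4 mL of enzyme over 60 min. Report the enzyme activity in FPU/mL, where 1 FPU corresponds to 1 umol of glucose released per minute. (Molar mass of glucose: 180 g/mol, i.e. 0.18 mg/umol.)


Activity = glucose_mg / (0.18 mg/umol * V_mL * t_min)
= 3.26 / (0.18 * 0.4 * 60)
= 0.7546 FPU/mL

0.7546 FPU/mL


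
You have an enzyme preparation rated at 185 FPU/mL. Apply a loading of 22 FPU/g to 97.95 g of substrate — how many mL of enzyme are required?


V = dosage * m_sub / activity
V = 22 * 97.95 / 185
V = 11.6481 mL

11.6481 mL


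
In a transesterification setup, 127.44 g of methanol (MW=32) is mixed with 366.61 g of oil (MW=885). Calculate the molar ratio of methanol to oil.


Molar ratio = n_MeOH / n_oil = (MeOH/32) / (oil/885) = (MeOH * 885) / (32 * oil)
= (127.44 * 885) / (32 * 366.61)
= 9.6138

9.6138


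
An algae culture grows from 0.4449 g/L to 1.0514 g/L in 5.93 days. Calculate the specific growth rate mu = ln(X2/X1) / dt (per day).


mu = ln(X2/X1) / dt
= ln(1.0514/0.4449) / 5.93
= 0.1450 per day

0.1450 per day


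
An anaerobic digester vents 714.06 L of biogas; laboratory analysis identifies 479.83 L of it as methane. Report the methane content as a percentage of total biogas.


CH4% = V_CH4 / V_total * 100
= 479.83 / 714.06 * 100
= 67.1974%

67.1974%


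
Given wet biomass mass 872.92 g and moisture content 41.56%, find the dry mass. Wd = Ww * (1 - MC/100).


Wd = Ww * (1 - MC/100)
= 872.92 * (1 - 41.56/100)
= 510.1344 g

510.1344 g


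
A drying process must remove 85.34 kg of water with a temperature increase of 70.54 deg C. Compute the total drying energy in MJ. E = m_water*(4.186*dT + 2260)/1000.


E = m_water * (4.186 * dT + 2260) / 1000
= 85.34 * (4.186 * 70.54 + 2260) / 1000
= 218.0676 MJ

218.0676 MJ


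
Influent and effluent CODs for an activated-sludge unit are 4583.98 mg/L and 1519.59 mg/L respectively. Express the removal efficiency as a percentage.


eta = (COD_in - COD_out) / COD_in * 100
= (4583.98 - 1519.59) / 4583.98 * 100
= 66.8500%

66.8500%


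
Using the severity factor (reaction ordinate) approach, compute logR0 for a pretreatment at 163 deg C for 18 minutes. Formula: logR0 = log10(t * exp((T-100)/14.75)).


logR0 = log10(t * exp((T - 100) / 14.75))
= log10(18 * exp((163 - 100) / 14.75))
= 3.1102

3.1102


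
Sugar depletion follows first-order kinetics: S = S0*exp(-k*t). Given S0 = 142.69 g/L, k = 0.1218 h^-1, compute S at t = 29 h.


S = S0 * exp(-k * t)
S = 142.69 * exp(-0.1218 * 29)
S = 4.1723 g/L

4.1723 g/L


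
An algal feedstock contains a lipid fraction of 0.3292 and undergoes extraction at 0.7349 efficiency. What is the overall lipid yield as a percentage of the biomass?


Y = lipid_content * extraction_eff * 100
= 0.3292 * 0.7349 * 100
= 24.1929%

24.1929%


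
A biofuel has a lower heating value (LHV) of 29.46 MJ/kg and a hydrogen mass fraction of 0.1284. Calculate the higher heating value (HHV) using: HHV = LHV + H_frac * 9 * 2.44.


HHV = LHV + H_frac * 9 * 2.44
= 29.46 + 0.1284 * 9 * 2.44
= 32.2797 MJ/kg

32.2797 MJ/kg


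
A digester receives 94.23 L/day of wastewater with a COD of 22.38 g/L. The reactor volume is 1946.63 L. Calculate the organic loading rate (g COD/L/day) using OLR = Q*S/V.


OLR = Q * S / V
= 94.23 * 22.38 / 1946.63
= 1.0833 g/L/day

1.0833 g/L/day


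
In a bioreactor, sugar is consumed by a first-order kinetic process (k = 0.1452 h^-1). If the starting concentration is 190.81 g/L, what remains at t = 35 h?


S = S0 * exp(-k * t)
S = 190.81 * exp(-0.1452 * 35)
S = 1.1844 g/L

1.1844 g/L


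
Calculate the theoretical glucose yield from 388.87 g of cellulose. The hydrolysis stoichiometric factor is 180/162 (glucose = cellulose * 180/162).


glucose = cellulose * 180/162
= 388.87 * 180/162
= 432.0778 g

432.0778 g


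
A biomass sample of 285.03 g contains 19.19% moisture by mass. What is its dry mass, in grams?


Wd = Ww * (1 - MC/100)
= 285.03 * (1 - 19.19/100)
= 230.3327 g

230.3327 g


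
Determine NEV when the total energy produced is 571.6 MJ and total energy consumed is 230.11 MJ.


NEV = E_out - E_in
= 571.6 - 230.11
= 341.4900 MJ

341.4900 MJ


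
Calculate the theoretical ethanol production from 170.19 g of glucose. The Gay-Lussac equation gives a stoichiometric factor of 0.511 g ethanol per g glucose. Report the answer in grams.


Theoretical ethanol yield: m_EtOH = 0.511 * m_glucose
m_EtOH = 0.511 * 170.19 = 86.9671 g

86.9671 g


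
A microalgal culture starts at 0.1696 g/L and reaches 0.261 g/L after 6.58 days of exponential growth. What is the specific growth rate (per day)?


mu = ln(X2/X1) / dt
= ln(0.261/0.1696) / 6.58
= 0.0655 per day

0.0655 per day


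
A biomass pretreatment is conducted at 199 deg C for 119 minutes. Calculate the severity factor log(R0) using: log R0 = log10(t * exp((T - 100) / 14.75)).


logR0 = log10(t * exp((T - 100) / 14.75))
= log10(119 * exp((199 - 100) / 14.75))
= 4.9905

4.9905


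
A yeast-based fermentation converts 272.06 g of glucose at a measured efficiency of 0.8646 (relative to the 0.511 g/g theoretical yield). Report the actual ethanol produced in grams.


Actual ethanol: m = 0.511 * 272.06 * 0.8646
m = 120.1990 g

120.1990 g


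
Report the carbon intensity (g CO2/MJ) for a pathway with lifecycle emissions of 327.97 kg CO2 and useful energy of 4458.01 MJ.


CI = CO2 * 1000 / E
= 327.97 * 1000 / 4458.01
= 73.5687 g CO2/MJ

73.5687 g CO2/MJ


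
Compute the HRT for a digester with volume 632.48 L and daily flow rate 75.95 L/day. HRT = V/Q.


HRT = V / Q
= 632.48 / 75.95
= 8.3276 days

8.3276 days


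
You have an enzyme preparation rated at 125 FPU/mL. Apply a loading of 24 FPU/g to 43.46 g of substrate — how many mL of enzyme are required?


V = dosage * m_sub / activity
V = 24 * 43.46 / 125
V = 8.3443 mL

8.3443 mL


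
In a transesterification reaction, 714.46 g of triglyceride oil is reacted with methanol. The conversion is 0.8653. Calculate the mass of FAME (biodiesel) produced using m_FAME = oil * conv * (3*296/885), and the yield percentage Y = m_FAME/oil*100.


m_FAME = oil * conv * (3 * 296 / 885) = oil * conv * (888/885)
= 714.46 * 0.8653 * 888 / 885
= 620.3179 g
Y = m_FAME / oil * 100 = conv * (888/885) * 100
= 0.8653 * 888 / 885 * 100
= 86.82%

620.3179 g FAME; Y = 86.82%


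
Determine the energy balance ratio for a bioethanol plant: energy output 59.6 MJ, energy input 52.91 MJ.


EROI = E_out / E_in
= 59.6 / 52.91
= 1.1264

1.1264


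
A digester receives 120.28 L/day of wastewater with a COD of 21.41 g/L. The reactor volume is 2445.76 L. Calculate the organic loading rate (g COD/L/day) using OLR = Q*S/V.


OLR = Q * S / V
= 120.28 * 21.41 / 2445.76
= 1.0529 g/L/day

1.0529 g/L/day


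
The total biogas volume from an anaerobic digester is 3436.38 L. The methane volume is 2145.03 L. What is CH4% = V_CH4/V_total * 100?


CH4% = V_CH4 / V_total * 100
= 2145.03 / 3436.38 * 100
= 62.4212%

62.4212%


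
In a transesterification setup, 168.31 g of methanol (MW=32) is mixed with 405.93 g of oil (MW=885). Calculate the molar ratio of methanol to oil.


Molar ratio = n_MeOH / n_oil = (MeOH/32) / (oil/885) = (MeOH * 885) / (32 * oil)
= (168.31 * 885) / (32 * 405.93)
= 11.4671

11.4671


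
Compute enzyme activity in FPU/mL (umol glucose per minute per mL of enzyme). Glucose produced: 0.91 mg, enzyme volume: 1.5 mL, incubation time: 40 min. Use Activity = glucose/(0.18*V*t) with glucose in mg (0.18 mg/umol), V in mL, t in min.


Activity = glucose_mg / (0.18 mg/umol * V_mL * t_min)
= 0.91 / (0.18 * 1.5 * 40)
= 0.0843 FPU/mL

0.0843 FPU/mL


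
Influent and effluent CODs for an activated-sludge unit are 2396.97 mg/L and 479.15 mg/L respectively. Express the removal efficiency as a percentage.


eta = (COD_in - COD_out) / COD_in * 100
= (2396.97 - 479.15) / 2396.97 * 100
= 80.0102%

80.0102%


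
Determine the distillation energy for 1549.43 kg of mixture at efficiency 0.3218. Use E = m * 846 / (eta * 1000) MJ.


E = m * 846 / (eta * 1000)
= 1549.43 * 846 / (0.3218 * 1000)
= 4073.3927 MJ

4073.3927 MJ


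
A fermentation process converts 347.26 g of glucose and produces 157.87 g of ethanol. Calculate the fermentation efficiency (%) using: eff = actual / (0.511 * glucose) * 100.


Fermentation efficiency = (actual / (0.511 * glucose)) * 100
= (157.87 / (0.511 * 347.26)) * 100
= 88.9660%

88.9660%


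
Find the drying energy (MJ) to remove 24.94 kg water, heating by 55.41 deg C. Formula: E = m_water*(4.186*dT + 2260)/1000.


E = m_water * (4.186 * dT + 2260) / 1000
= 24.94 * (4.186 * 55.41 + 2260) / 1000
= 62.1491 MJ

62.1491 MJ


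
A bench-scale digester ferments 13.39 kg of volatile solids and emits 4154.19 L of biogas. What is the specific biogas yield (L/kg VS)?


Y = V / VS
= 4154.19 / 13.39
= 310.2457 L/kg VS

310.2457 L/kg VS


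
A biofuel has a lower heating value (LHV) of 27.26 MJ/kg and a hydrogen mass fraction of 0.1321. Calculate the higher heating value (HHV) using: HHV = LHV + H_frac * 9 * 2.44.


HHV = LHV + H_frac * 9 * 2.44
= 27.26 + 0.1321 * 9 * 2.44
= 30.1609 MJ/kg

30.1609 MJ/kg


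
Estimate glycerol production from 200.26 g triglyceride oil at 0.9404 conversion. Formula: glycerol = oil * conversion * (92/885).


glycerol = oil * conv * (92/885)
= 200.26 * 0.9404 * 92 / 885
= 19.5772 g

19.5772 g


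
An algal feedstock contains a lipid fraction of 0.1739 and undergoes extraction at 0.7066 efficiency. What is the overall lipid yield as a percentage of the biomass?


Y = lipid_content * extraction_eff * 100
= 0.1739 * 0.7066 * 100
= 12.2878%

12.2878%


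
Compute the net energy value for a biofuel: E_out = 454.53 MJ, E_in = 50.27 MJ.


NEV = E_out - E_in
= 454.53 - 50.27
= 404.2600 MJ

404.2600 MJ


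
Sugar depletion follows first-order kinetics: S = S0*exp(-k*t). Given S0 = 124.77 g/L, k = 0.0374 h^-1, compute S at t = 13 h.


S = S0 * exp(-k * t)
S = 124.77 * exp(-0.0374 * 13)
S = 76.7284 g/L

76.7284 g/L


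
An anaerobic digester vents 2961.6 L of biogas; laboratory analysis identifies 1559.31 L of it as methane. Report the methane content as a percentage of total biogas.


CH4% = V_CH4 / V_total * 100
= 1559.31 / 2961.6 * 100
= 52.6509%

52.6509%


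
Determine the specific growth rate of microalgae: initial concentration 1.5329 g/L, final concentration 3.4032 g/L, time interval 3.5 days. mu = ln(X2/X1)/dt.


mu = ln(X2/X1) / dt
= ln(3.4032/1.5329) / 3.5
= 0.2279 per day

0.2279 per day


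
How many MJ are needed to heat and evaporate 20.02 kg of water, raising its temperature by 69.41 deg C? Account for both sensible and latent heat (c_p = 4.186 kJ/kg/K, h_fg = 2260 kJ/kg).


E = m_water * (4.186 * dT + 2260) / 1000
= 20.02 * (4.186 * 69.41 + 2260) / 1000
= 51.0620 MJ

51.0620 MJ


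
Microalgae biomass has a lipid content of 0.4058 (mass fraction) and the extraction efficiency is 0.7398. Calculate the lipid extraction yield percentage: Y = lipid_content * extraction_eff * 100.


Y = lipid_content * extraction_eff * 100
= 0.4058 * 0.7398 * 100
= 30.0211%

30.0211%


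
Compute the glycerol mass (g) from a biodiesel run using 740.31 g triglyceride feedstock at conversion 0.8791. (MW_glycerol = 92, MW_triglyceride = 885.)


glycerol = oil * conv * (92/885)
= 740.31 * 0.8791 * 92 / 885
= 67.6545 g

67.6545 g


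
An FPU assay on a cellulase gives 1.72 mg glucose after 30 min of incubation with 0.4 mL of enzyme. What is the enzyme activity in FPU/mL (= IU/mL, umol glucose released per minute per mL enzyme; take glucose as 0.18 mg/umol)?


Activity = glucose_mg / (0.18 mg/umol * V_mL * t_min)
= 1.72 / (0.18 * 0.4 * 30)
= 0.7963 FPU/mL

0.7963 FPU/mL


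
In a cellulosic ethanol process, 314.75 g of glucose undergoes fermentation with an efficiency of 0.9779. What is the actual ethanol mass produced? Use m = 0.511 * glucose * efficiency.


Actual ethanol: m = 0.511 * 314.75 * 0.9779
m = 157.2827 g

157.2827 g


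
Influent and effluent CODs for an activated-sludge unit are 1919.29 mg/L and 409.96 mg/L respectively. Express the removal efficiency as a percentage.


eta = (COD_in - COD_out) / COD_in * 100
= (1919.29 - 409.96) / 1919.29 * 100
= 78.6400%

78.6400%


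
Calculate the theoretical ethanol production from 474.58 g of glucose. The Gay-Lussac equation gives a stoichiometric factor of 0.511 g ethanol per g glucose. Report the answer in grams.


Theoretical ethanol yield: m_EtOH = 0.511 * m_glucose
m_EtOH = 0.511 * 474.58 = 242.5104 g

242.5104 g


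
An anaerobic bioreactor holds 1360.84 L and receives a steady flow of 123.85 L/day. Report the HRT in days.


HRT = V / Q
= 1360.84 / 123.85
= 10.9878 days

10.9878 days


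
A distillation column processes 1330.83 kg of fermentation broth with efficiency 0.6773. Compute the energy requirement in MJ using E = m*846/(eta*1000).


E = m * 846 / (eta * 1000)
= 1330.83 * 846 / (0.6773 * 1000)
= 1662.3094 MJ

1662.3094 MJ


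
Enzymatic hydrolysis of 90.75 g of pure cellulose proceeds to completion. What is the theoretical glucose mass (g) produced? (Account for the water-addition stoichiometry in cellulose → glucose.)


glucose = cellulose * 180/162
= 90.75 * 180/162
= 100.8333 g

100.8333 g


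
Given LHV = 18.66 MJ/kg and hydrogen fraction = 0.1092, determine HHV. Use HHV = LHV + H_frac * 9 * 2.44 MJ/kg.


HHV = LHV + H_frac * 9 * 2.44
= 18.66 + 0.1092 * 9 * 2.44
= 21.0580 MJ/kg

21.0580 MJ/kg


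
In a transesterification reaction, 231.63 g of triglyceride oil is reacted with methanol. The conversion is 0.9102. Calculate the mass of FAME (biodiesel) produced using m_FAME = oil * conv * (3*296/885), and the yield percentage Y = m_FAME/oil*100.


m_FAME = oil * conv * (3 * 296 / 885) = oil * conv * (888/885)
= 231.63 * 0.9102 * 888 / 885
= 211.5443 g
Y = m_FAME / oil * 100 = conv * (888/885) * 100
= 0.9102 * 888 / 885 * 100
= 91.33%

211.5443 g FAME; Y = 91.33%


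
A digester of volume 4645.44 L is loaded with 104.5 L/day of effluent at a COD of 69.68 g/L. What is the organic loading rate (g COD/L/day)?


OLR = Q * S / V
= 104.5 * 69.68 / 4645.44
= 1.5675 g/L/day

1.5675 g/L/day


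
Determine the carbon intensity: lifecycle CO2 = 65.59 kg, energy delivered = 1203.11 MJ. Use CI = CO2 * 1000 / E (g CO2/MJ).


CI = CO2 * 1000 / E
= 65.59 * 1000 / 1203.11
= 54.5170 g CO2/MJ

54.5170 g CO2/MJ


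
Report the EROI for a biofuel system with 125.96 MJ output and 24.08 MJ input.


EROI = E_out / E_in
= 125.96 / 24.08
= 5.2309

5.2309


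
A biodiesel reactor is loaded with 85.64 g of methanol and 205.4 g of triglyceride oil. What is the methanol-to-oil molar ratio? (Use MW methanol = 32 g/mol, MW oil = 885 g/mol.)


Molar ratio = n_MeOH / n_oil = (MeOH/32) / (oil/885) = (MeOH * 885) / (32 * oil)
= (85.64 * 885) / (32 * 205.4)
= 11.5311

11.5311


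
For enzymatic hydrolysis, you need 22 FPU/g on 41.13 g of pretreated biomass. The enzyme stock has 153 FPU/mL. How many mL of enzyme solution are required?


V = dosage * m_sub / activity
V = 22 * 41.13 / 153
V = 5.9141 mL

5.9141 mL


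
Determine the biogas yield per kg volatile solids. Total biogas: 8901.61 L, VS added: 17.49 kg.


Y = V / VS
= 8901.61 / 17.49
= 508.9543 L/kg VS

508.9543 L/kg VS


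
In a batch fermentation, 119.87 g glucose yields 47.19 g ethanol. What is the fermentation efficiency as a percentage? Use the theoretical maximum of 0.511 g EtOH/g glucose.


Fermentation efficiency = (actual / (0.511 * glucose)) * 100
= (47.19 / (0.511 * 119.87)) * 100
= 77.0404%

77.0404%


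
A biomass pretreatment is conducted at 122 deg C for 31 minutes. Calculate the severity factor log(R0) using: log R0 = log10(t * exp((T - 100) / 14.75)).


logR0 = log10(t * exp((T - 100) / 14.75))
= log10(31 * exp((122 - 100) / 14.75))
= 2.1391

2.1391


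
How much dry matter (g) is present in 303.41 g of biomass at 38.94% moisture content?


Wd = Ww * (1 - MC/100)
= 303.41 * (1 - 38.94/100)
= 185.2621 g

185.2621 g


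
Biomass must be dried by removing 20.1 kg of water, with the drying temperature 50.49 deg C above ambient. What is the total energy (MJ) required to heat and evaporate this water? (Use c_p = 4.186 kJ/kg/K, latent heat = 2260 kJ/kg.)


E = m_water * (4.186 * dT + 2260) / 1000
= 20.1 * (4.186 * 50.49 + 2260) / 1000
= 49.6742 MJ

49.6742 MJ


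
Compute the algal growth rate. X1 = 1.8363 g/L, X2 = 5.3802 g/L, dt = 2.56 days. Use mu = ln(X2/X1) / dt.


mu = ln(X2/X1) / dt
= ln(5.3802/1.8363) / 2.56
= 0.4199 per day

0.4199 per day


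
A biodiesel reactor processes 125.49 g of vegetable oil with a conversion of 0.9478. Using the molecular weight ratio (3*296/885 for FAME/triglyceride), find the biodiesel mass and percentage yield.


m_FAME = oil * conv * (3 * 296 / 885) = oil * conv * (888/885)
= 125.49 * 0.9478 * 888 / 885
= 119.3426 g
Y = m_FAME / oil * 100 = conv * (888/885) * 100
= 0.9478 * 888 / 885 * 100
= 95.10%

119.3426 g FAME; Y = 95.10%


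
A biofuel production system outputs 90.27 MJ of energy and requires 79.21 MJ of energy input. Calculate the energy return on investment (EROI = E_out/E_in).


EROI = E_out / E_in
= 90.27 / 79.21
= 1.1396

1.1396
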